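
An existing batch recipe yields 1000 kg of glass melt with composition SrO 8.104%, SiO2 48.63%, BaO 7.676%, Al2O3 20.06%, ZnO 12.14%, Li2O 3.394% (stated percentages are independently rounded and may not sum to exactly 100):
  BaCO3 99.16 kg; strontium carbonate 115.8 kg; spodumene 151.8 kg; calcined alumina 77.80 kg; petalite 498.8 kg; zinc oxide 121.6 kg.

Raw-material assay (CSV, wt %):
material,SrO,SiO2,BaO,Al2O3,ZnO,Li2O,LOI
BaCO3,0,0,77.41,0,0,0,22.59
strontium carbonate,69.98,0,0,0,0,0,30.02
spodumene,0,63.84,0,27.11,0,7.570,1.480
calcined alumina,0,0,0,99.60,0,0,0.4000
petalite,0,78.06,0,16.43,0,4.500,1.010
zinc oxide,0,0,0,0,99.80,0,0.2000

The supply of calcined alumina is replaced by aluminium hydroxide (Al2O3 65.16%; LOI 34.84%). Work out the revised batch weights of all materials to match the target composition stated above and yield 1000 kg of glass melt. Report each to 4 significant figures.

All internal work holds full precision throughout — working values are shown rounded to 4 significant figures when written out — every reported figure is rounded once only; all derived quantities, which include net glass mass, the yield, six oxide percentages, totals, ignition loss, are re-derived in full float precision, as written in the question or the answer, from the weighed amounts for 1000 kg of glass.
Target masses of each oxide per 1000 kg glass melt:
  SrO: 8.104% × 1000 = 81.04 kg
  SiO2: 48.63% × 1000 = 486.3 kg
  BaO: 7.676% × 1000 = 76.76 kg
  Al2O3: 20.06% × 1000 = 200.6 kg
  ZnO: 12.14% × 1000 = 121.4 kg
  Li2O: 3.394% × 1000 = 33.94 kg
Mass-balance tally per oxide with the batch weights as given, per the basis as stated (target by target, the sums agree net of answer rounding effects):
  SrO: 115.8·0.6998 = 81.04 kg (target 81.04 kg)
  SiO2: 151.8·0.6384 + 498.8·0.7806 = 486.3 kg (target 486.3 kg)
  BaO: 99.16·0.7741 = 76.76 kg (target 76.76 kg)
  Al2O3: 151.8·0.2711 + 118.9·0.6516 + 498.8·0.1643 = 200.6 kg (target 200.6 kg)
  ZnO: 121.6·0.9980 = 121.4 kg (target 121.4 kg)
  Li2O: 151.8·0.07570 + 498.8·0.04500 = 33.94 kg (target 33.94 kg)
Glass mass check: total charge less LOI = 999.9 kg (oxide target masses add up to 1000 kg; against the stated basis, 1000 kg — a pure rounding effect).
Adding the batch up: Σ batch = 1106 kg; Σ batch·LOI gives LOI loss = 106.1 kg; yield = glass ÷ total batch = 90.41%.

Revised batch per 1000 kg glass melt:
  BaCO3: 99.16 kg
  strontium carbonate: 115.8 kg
  spodumene: 151.8 kg
  aluminium hydroxide: 118.9 kg
  petalite: 498.8 kg
  zinc oxide: 121.6 kg
Total batch = 1106 kg; LOI loss = 106.1 kg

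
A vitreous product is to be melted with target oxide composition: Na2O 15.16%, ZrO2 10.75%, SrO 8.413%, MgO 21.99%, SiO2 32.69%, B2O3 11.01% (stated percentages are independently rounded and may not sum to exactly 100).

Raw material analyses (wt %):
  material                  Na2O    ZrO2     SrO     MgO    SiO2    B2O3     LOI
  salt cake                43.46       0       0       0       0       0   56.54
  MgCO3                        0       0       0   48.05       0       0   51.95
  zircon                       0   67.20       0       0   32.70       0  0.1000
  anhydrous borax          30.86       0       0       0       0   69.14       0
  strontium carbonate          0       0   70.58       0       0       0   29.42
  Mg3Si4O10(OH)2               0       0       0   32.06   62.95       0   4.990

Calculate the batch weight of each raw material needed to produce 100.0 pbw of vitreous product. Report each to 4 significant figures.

Each numeric step holds full float precision through every step. The intermediate values are printed (rounded to 4 significant figures) in the printout; a single rounding yields every reported figure; derived quantities, which include net glass mass, LOI, six oxide percentages, the yield, totals, are computed at exact precision, as set out in the problem or the answer, using the weight values at 100.0 pbw of glass.
Target oxide masses per 100.0 pbw vitreous product:
  Na2O: 15.16% × 100.0 = 15.16 pbw
  ZrO2: 10.75% × 100.0 = 10.75 pbw
  SrO: 8.413% × 100.0 = 8.413 pbw
  MgO: 21.99% × 100.0 = 21.99 pbw
  SiO2: 32.69% × 100.0 = 32.69 pbw
  B2O3: 11.01% × 100.0 = 11.01 pbw
A balance pass over the oxides, using the reported weights, under the basis named above (sum by sum, the targets are met once rounding is allowed for):
  Na2O: 23.58·0.4346 + 15.92·0.3086 = 15.16 pbw (target 15.16 pbw)
  ZrO2: 16.00·0.6720 = 10.75 pbw (target 10.75 pbw)
  SrO: 11.92·0.7058 = 8.413 pbw (target 8.413 pbw)
  MgO: 16.66·0.4805 + 43.62·0.3206 = 21.99 pbw (target 21.99 pbw)
  SiO2: 16.00·0.3270 + 43.62·0.6295 = 32.69 pbw (target 32.69 pbw)
  B2O3: 15.92·0.6914 = 11.01 pbw (target 11.01 pbw)
Glass-mass bookkeeping: net batch after ignition = 100.0 pbw (oxide target masses add up to 100.0 pbw; versus the stated basis of 100.0 pbw — differing by rounding only).
Batch total: Σ batch = 127.7 pbw; LOI loss = Σ batch·LOI = 27.69 pbw; as yield: glass ÷ batch → 78.32%.

Batch per 100.0 pbw vitreous product:
  salt cake: 23.58 pbw
  MgCO3: 16.66 pbw
  zircon: 16.00 pbw
  anhydrous borax: 15.92 pbw
  strontium carbonate: 11.92 pbw
  Mg3Si4O10(OH)2: 43.62 pbw
Total batch = 127.7 pbw; LOI loss = 27.69 pbw; yield = 78.32%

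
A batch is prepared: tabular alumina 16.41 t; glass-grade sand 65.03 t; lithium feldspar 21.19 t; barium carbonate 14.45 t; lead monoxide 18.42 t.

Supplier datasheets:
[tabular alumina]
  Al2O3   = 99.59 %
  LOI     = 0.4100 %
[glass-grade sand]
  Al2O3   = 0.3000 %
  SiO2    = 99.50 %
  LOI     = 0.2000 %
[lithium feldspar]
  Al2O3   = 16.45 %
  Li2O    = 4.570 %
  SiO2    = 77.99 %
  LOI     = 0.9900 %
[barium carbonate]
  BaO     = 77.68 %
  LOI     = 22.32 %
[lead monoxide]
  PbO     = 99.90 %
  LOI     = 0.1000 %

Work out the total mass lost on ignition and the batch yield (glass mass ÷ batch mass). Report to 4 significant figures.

LOI loss = 3.651 t; glass = 131.8 t; yield = 97.31%

The whole derivation keeps exact precision at each step. The intermediate values are printed rounded off to 4 significant digits on the page; every reported figure is rounded just once; derived quantities, which include the yield, ignition loss, net glass mass, totals, five oxide percentages, are re-derived in full precision, exactly as printed in the question or the answer, using the weight values on 131.8 t of glass.
Loss on ignition, line by line:
  tabular alumina: 16.41 × 0.004100 = 0.06728 t
  glass-grade sand: 65.03 × 0.002000 = 0.1301 t
  lithium feldspar: 21.19 × 0.009900 = 0.2098 t
  barium carbonate: 14.45 × 0.2232 = 3.225 t
  lead monoxide: 18.42 × 0.001000 = 0.01842 t
Total LOI = 3.651 t
Glass = batch − LOI = 135.5 − 3.651 = 131.8 t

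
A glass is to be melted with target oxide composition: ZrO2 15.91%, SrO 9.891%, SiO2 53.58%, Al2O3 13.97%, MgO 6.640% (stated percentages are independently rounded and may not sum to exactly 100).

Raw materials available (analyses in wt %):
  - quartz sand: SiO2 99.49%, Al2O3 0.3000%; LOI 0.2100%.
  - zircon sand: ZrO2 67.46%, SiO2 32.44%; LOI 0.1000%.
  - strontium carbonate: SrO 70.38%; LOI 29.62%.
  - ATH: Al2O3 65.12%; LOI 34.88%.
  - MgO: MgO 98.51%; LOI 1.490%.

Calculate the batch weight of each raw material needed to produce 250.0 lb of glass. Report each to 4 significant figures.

Batch per 250.0 lb glass:
  quartz sand: 115.4 lb
  zircon sand: 58.96 lb
  strontium carbonate: 35.13 lb
  ATH: 53.10 lb
  MgO: 16.85 lb
Total batch = 279.4 lb; LOI loss = 29.48 lb; yield = 89.45%

The whole derivation runs at full float precision from start to finish; working values are displayed rounded to four significant digits within the worked lines; each reported number takes just one rounding — derived quantities (ignition loss, five oxide percentages, the totals, net glass mass, the yield) are rebuilt starting from the weights for 250.0 lb of glass at exact precision, as quoted within the problem or answer text.
The oxide mass targets at 250.0 lb glass:
  ZrO2: 15.91% × 250.0 = 39.78 lb
  SrO: 9.891% × 250.0 = 24.73 lb
  SiO2: 53.58% × 250.0 = 134.0 lb
  Al2O3: 13.97% × 250.0 = 34.92 lb
  MgO: 6.640% × 250.0 = 16.60 lb
Sums-versus-targets review given the weights on record, on the stated basis (every target is met by its sum exact up to rounding of places):
  ZrO2: 58.96·0.6746 = 39.77 lb (target 39.78 lb)
  SrO: 35.13·0.7038 = 24.72 lb (target 24.73 lb)
  SiO2: 115.4·0.9949 + 58.96·0.3244 = 133.9 lb (target 134.0 lb)
  Al2O3: 115.4·0.003000 + 53.10·0.6512 = 34.92 lb (target 34.92 lb)
  MgO: 16.85·0.9851 = 16.60 lb (target 16.60 lb)
Glass-mass sanity pass: Σ batch − LOI loss = 250.0 lb (the Σ of target masses is 250.0 lb; versus the stated basis of 250.0 lb — deltas are rounding alone).
Summing the batch: Σ batch = 279.4 lb; ignition loss, Σ(batch × LOI) = 29.48 lb; the yield ratio, glass ÷ batch: 89.45%.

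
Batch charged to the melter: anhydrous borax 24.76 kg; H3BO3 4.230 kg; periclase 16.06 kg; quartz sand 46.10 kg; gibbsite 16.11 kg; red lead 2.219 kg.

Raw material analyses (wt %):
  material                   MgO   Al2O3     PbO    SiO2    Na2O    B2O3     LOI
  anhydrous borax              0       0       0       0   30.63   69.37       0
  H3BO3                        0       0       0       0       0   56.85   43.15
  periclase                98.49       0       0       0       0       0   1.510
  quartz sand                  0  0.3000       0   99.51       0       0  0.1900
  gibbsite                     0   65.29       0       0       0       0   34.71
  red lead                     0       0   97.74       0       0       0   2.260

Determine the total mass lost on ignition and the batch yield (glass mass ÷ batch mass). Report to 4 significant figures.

The working math runs at exact precision in every operation; mid-chain values appear, rounded to 4 significant figures, alongside each step; exactly one rounding goes into each reported value; derived quantities, including ignition loss, yield, totals, net glass mass, the six compositions, are recomputed from the weighed amounts per 101.7 kg of glass at full precision as written in the problem or the answer.
Per-material ignition loss:
  anhydrous borax: 24.76 × 0 = 0 kg
  H3BO3: 4.230 × 0.4315 = 1.825 kg
  periclase: 16.06 × 0.01510 = 0.2425 kg
  quartz sand: 46.10 × 0.001900 = 0.08759 kg
  gibbsite: 16.11 × 0.3471 = 5.592 kg
  red lead: 2.219 × 0.02260 = 0.05015 kg
Total LOI = 7.797 kg
Glass = batch − LOI = 109.5 − 7.797 = 101.7 kg

LOI loss = 7.797 kg; glass = 101.7 kg; yield = 92.88%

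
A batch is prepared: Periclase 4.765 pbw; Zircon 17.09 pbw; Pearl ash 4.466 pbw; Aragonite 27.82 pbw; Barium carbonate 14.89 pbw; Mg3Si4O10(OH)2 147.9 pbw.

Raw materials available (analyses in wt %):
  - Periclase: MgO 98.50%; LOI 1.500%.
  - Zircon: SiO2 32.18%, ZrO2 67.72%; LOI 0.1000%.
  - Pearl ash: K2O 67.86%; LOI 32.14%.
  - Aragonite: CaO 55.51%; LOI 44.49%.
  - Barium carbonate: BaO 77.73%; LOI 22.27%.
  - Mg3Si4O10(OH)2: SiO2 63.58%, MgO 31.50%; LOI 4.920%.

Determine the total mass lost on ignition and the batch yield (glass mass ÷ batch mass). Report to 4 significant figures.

LOI loss = 24.49 pbw; glass = 192.4 pbw; yield = 88.71%

Mid-chain values appear (rounded to 4 significant figures) between the steps. The working math holds full precision at all times. Each reported value sees exactly one rounding; all derived quantities (totals, glass mass, six oxide percentages, ignition loss, yield) are rebuilt using the weight values for 192.4 pbw of glass at full float precision, as written in the problem or the answer.
Ignition loss by material:
  Periclase: 4.765 × 0.01500 = 0.07147 pbw
  Zircon: 17.09 × 0.001000 = 0.01709 pbw
  Pearl ash: 4.466 × 0.3214 = 1.435 pbw
  Aragonite: 27.82 × 0.4449 = 12.38 pbw
  Barium carbonate: 14.89 × 0.2227 = 3.316 pbw
  Mg3Si4O10(OH)2: 147.9 × 0.04920 = 7.277 pbw
Total LOI = 24.49 pbw
Glass = batch − LOI = 216.9 − 24.49 = 192.4 pbw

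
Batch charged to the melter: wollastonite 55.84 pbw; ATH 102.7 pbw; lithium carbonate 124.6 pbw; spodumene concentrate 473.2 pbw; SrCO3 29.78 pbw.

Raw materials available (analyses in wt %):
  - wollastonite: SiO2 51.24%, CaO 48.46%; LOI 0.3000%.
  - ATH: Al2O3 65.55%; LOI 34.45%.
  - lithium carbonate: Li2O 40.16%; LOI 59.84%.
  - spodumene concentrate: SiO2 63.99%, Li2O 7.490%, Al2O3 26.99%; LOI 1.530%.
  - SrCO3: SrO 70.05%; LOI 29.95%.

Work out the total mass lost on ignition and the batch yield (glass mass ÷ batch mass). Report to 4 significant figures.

LOI loss = 126.3 pbw; glass = 659.9 pbw; yield = 83.94%

Working values are shown, with 4-significant-digit rounding, at each printed step — the whole derivation carries full precision throughout — every reported value undergoes a single rounding — the derived quantities are rebuilt from the batch weights on 659.9 pbw of glass at exact precision (totals, the five compositions, net glass mass, ignition loss, yield), as written in either problem or answer.
Loss on ignition, line by line:
  wollastonite: 55.84 × 0.003000 = 0.1675 pbw
  ATH: 102.7 × 0.3445 = 35.38 pbw
  lithium carbonate: 124.6 × 0.5984 = 74.56 pbw
  spodumene concentrate: 473.2 × 0.01530 = 7.240 pbw
  SrCO3: 29.78 × 0.2995 = 8.919 pbw
Total LOI = 126.3 pbw
Glass = batch − LOI = 786.1 − 126.3 = 659.9 pbw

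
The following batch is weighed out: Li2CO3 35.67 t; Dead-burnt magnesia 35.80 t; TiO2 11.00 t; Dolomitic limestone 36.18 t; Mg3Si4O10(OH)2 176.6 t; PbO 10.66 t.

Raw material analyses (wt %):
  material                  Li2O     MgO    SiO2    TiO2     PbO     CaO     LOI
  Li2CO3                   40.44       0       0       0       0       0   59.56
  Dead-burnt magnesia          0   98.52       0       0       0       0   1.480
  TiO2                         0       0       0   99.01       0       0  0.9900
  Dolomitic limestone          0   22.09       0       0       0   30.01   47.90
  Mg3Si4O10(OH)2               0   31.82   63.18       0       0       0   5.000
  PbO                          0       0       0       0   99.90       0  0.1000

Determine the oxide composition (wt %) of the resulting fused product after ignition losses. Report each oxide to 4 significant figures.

Glass mass = 257.9 t (batch 305.9 − LOI 48.05).
Composition: Li2O 5.594%, MgO 38.57%, SiO2 43.27%, TiO2 4.224%, PbO 4.130%, CaO 4.211%

In-progress results appear, rounded to 4 significant figures, in the working — all internal work maintains exact precision through the solve — exactly one rounding is applied to each reported number; derived quantities are rebuilt using the weight values per 257.9 t of glass in full float precision (totals, net glass mass, six oxide percentages, LOI, the yield), as set out in the question or the answer.
What the batch supplies per oxide:
  Li2O: 35.67·0.4044 = 14.42 t
  MgO: 35.80·0.9852 + 36.18·0.2209 + 176.6·0.3182 = 99.46 t
  SiO2: 176.6·0.6318 = 111.6 t
  TiO2: 11.00·0.9901 = 10.89 t
  PbO: 10.66·0.9990 = 10.65 t
  CaO: 36.18·0.3001 = 10.86 t
LOI: 35.67·0.5956 + 35.80·0.01480 + 11.00·0.009900 + 36.18·0.4790 + 176.6·0.05000 + 10.66·0.001000 = 48.05 t
Glass = total batch minus LOI = 305.9 − 48.05 = 257.9 t (matching Σ of the oxides)
percent share: oxide ÷ glass, ×100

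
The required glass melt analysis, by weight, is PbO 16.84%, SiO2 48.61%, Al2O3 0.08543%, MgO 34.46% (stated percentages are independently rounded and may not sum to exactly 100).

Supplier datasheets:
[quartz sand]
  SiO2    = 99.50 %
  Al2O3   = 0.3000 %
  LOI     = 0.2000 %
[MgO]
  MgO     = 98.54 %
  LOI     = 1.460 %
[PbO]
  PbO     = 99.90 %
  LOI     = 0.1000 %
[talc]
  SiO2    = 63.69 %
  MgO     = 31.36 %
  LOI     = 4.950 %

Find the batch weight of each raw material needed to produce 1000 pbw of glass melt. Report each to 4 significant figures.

Batch per 1000 pbw glass melt:
  quartz sand: 284.8 pbw
  MgO: 248.4 pbw
  PbO: 168.6 pbw
  talc: 318.4 pbw
Total batch = 1020 pbw; LOI loss = 20.13 pbw; yield = 98.03%

The whole derivation runs at exact precision from first step to last. In-progress results are displayed (rounded to four significant digits) within the worked lines; each reported figure is rounded exactly once — derived quantities are recomputed from the weighed amounts per 1000 pbw of glass in full float precision (four oxide percentages, net glass mass, yield, ignition loss, totals) as written in the question or the answer.
The oxide mass targets at 1000 pbw glass melt:
  PbO: 16.84% × 1000 = 168.4 pbw
  SiO2: 48.61% × 1000 = 486.1 pbw
  Al2O3: 0.08543% × 1000 = 0.8543 pbw
  MgO: 34.46% × 1000 = 344.6 pbw
Per-oxide balance check with the batch weights as given, versus the basis set out (sums match the target masses modulo rounding of the values):
  PbO: 168.6·0.9990 = 168.4 pbw (target 168.4 pbw)
  SiO2: 284.8·0.9950 + 318.4·0.6369 = 486.2 pbw (target 486.1 pbw)
  Al2O3: 284.8·0.003000 = 0.8544 pbw (target 0.8543 pbw)
  MgO: 248.4·0.9854 + 318.4·0.3136 = 344.6 pbw (target 344.6 pbw)
Glass-mass bookkeeping: batch Σ − ignition loss = 1000 pbw (oxide target masses add up to 1000 pbw; versus the stated basis of 1000 pbw — deltas are rounding alone).
Total batch = Σ batch = 1020 pbw; Σ batch·LOI gives LOI loss = 20.13 pbw; yield, glass over the total, = 98.03%.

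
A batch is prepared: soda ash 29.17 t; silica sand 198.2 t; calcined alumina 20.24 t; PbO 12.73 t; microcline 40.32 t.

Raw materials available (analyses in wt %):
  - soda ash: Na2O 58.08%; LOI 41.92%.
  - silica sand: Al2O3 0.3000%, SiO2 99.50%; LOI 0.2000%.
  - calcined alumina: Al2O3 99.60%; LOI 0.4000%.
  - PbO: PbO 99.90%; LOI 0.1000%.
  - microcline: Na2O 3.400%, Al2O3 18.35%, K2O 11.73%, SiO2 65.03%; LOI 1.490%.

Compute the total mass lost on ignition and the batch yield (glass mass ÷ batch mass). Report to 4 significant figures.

LOI loss = 13.32 t; glass = 287.3 t; yield = 95.57%

All internal work runs at exact precision all the way through. Intermediates are shown, rounded to four significant digits, as written. Each reported value takes just one rounding — all derived quantities are recomputed using the weight values at 287.3 t of glass in full float precision (glass mass, the yield, the five compositions, LOI, the totals) precisely as stated by the problem or the answer.
Ignition loss by material:
  soda ash: 29.17 × 0.4192 = 12.23 t
  silica sand: 198.2 × 0.002000 = 0.3964 t
  calcined alumina: 20.24 × 0.004000 = 0.08096 t
  PbO: 12.73 × 0.001000 = 0.01273 t
  microcline: 40.32 × 0.01490 = 0.6008 t
Total LOI = 13.32 t
Glass = batch − LOI = 300.7 − 13.32 = 287.3 t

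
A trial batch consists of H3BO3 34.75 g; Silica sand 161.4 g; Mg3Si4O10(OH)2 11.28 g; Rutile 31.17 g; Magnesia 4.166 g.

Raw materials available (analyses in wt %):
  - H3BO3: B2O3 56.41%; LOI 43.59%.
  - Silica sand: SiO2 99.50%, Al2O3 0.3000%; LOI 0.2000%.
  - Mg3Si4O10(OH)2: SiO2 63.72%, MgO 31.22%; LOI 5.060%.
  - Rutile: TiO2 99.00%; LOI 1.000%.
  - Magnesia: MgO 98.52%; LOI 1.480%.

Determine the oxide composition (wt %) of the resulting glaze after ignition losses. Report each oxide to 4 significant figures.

All internal work holds full precision from first step to last; mid-chain values are shown rounded to four significant digits when written out. A single rounding completes each reported result — the derived quantities (yield, ignition loss, five oxide percentages, net glass mass, the totals) are computed from the batch weights at 226.4 g of glass at full float precision, as they appear in the problem or answer text.
Per-oxide mass from batch:
  B2O3: 34.75·0.5641 = 19.60 g
  SiO2: 161.4·0.9950 + 11.28·0.6372 = 167.8 g
  MgO: 11.28·0.3122 + 4.166·0.9852 = 7.626 g
  TiO2: 31.17·0.9900 = 30.86 g
  Al2O3: 161.4·0.003000 = 0.4842 g
LOI: 34.75·0.4359 + 161.4·0.002000 + 11.28·0.05060 + 31.17·0.01000 + 4.166·0.01480 = 16.41 g
Glass = total batch minus LOI = 242.8 − 16.41 = 226.4 g (= the summed oxide contributions)
each oxide over glass, ×100, is wt %

Glass mass = 226.4 g (batch 242.8 − LOI 16.41).
Composition: B2O3 8.660%, SiO2 74.12%, MgO 3.369%, TiO2 13.63%, Al2O3 0.2139%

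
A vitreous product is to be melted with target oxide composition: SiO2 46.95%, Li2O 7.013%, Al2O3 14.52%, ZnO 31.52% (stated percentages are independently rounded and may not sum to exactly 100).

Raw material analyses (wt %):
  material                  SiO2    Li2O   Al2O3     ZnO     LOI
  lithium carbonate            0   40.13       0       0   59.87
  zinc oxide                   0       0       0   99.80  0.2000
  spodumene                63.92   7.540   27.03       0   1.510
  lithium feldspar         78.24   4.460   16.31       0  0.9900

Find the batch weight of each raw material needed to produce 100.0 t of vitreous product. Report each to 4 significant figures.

Every computation keeps full float precision all the way through; in-progress results are displayed rounded to 4 significant digits. Exactly one rounding is applied to each reported figure — the derived quantities (the yield, glass mass, the four compositions, the totals, ignition loss) are recomputed using the weight values for 100.0 t of glass at full precision as given in question or answer.
Target masses of each oxide per 100.0 t vitreous product:
  SiO2: 46.95% × 100.0 = 46.95 t
  Li2O: 7.013% × 100.0 = 7.013 t
  Al2O3: 14.52% × 100.0 = 14.52 t
  ZnO: 31.52% × 100.0 = 31.52 t
Verifying the oxide balance on the weights just shown, for the quoted basis mass (summed amounts equal target values within answer rounding):
  SiO2: 34.53·0.6392 + 31.80·0.7824 = 46.95 t (target 46.95 t)
  Li2O: 7.454·0.4013 + 34.53·0.07540 + 31.80·0.04460 = 7.013 t (target 7.013 t)
  Al2O3: 34.53·0.2703 + 31.80·0.1631 = 14.52 t (target 14.52 t)
  ZnO: 31.58·0.9980 = 31.52 t (target 31.52 t)
Glass mass check: whole batch net of LOI = 100.0 t (per-oxide target masses sum to 100.0 t; versus the stated basis of 100.0 t — rounding explains the deltas).
Summing the batch: Σ batch = 105.4 t; ignition loss, Σ(batch × LOI) = 5.362 t; as yield: glass ÷ batch → 94.91%.

Batch per 100.0 t vitreous product:
  lithium carbonate: 7.454 t
  zinc oxide: 31.58 t
  spodumene: 34.53 t
  lithium feldspar: 31.80 t
Total batch = 105.4 t; LOI loss = 5.362 t; yield = 94.91%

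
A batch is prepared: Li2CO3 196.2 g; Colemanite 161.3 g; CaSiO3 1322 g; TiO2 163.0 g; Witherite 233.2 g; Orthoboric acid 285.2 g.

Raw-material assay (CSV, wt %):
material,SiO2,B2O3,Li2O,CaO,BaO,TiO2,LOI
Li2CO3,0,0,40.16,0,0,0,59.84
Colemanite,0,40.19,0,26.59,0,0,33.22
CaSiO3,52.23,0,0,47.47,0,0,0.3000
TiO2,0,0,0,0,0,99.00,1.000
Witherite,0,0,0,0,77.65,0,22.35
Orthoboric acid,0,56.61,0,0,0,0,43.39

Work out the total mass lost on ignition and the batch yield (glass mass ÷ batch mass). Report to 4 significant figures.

Every computation maintains exact precision in every operation; the intermediate values are displayed rounded to four significant figures within the worked lines. A single rounding finalizes each reported figure. The derived quantities (six oxide percentages, net glass mass, the totals, the yield, ignition loss) are rebuilt using the weight values for 2008 g of glass at full precision, as they appear in the problem or the answer.
Material-by-material LOI:
  Li2CO3: 196.2 × 0.5984 = 117.4 g
  Colemanite: 161.3 × 0.3322 = 53.58 g
  CaSiO3: 1322 × 0.003000 = 3.966 g
  TiO2: 163.0 × 0.01000 = 1.630 g
  Witherite: 233.2 × 0.2235 = 52.12 g
  Orthoboric acid: 285.2 × 0.4339 = 123.7 g
Total LOI = 352.5 g
Glass = batch − LOI = 2361 − 352.5 = 2008 g

LOI loss = 352.5 g; glass = 2008 g; yield = 85.07%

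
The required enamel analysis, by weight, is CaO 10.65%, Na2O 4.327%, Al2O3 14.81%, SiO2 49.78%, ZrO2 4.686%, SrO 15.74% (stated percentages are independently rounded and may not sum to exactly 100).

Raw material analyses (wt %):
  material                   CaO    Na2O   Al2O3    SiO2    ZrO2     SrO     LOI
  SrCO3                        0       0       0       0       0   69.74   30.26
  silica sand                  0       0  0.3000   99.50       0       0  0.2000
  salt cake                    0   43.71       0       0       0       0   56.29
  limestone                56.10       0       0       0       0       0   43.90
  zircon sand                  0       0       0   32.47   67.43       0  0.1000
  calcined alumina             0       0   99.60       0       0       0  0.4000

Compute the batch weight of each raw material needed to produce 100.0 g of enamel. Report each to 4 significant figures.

Batch per 100.0 g enamel:
  SrCO3: 22.57 g
  silica sand: 47.76 g
  salt cake: 9.899 g
  limestone: 18.98 g
  zircon sand: 6.949 g
  calcined alumina: 14.73 g
Total batch = 120.9 g; LOI loss = 20.90 g; yield = 82.72%

Every computation maintains full float precision from start to finish — in-progress results are displayed (rounded to 4 significant figures) across the worked steps — every reported number is rounded only once. All derived quantities, including the totals, the yield, LOI, glass mass, the six compositions, are re-derived using the weight values on 100.0 g of glass in exact precision, exactly as shown in problem or answer.
Oxide mass targets, per 100.0 g enamel:
  CaO: 10.65% × 100.0 = 10.65 g
  Na2O: 4.327% × 100.0 = 4.327 g
  Al2O3: 14.81% × 100.0 = 14.81 g
  SiO2: 49.78% × 100.0 = 49.78 g
  ZrO2: 4.686% × 100.0 = 4.686 g
  SrO: 15.74% × 100.0 = 15.74 g
Mass-balance tally per oxide working from each reported weight, per the basis as stated (sum by sum, the targets are met up to rounding of the answer):
  CaO: 18.98·0.5610 = 10.65 g (target 10.65 g)
  Na2O: 9.899·0.4371 = 4.327 g (target 4.327 g)
  Al2O3: 47.76·0.003000 + 14.73·0.9960 = 14.81 g (target 14.81 g)
  SiO2: 47.76·0.9950 + 6.949·0.3247 = 49.78 g (target 49.78 g)
  ZrO2: 6.949·0.6743 = 4.686 g (target 4.686 g)
  SrO: 22.57·0.6974 = 15.74 g (target 15.74 g)
The glass-mass cross-check: Σ batch − LOI loss = 99.99 g (the Σ of target masses is 99.99 g; basis as stated: 100.0 g — differing by rounding only).
Adding the batch up: Σ batch = 120.9 g; the LOI term Σ batch·LOI equals 20.90 g; yield: glass divided by total = 82.72%.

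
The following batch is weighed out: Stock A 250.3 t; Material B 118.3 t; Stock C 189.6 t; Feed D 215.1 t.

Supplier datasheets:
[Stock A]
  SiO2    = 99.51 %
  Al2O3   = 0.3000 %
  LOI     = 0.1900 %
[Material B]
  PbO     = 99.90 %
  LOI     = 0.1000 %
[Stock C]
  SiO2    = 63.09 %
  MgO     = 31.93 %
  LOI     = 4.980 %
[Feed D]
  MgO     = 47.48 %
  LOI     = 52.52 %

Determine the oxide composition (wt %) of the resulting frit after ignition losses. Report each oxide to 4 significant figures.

The intermediate values appear (rounded to four significant digits) when written out; the working math holds full float precision through the solve. Each reported result undergoes a single rounding — all derived quantities, including four oxide percentages, the yield, totals, ignition loss, net glass mass, are carried from the weighed amounts at 650.3 t of glass in exact precision, as quoted within the problem or the answer.
What the batch supplies per oxide:
  SiO2: 250.3·0.9951 + 189.6·0.6309 = 368.7 t
  PbO: 118.3·0.9990 = 118.2 t
  MgO: 189.6·0.3193 + 215.1·0.4748 = 162.7 t
  Al2O3: 250.3·0.003000 = 0.7509 t
LOI: 250.3·0.001900 + 118.3·0.001000 + 189.6·0.04980 + 215.1·0.5252 = 123.0 t
batch − LOI leaves glass = 773.3 − 123.0 = 650.3 t (= Σ oxide masses)
each oxide over glass, ×100, is wt %

Glass mass = 650.3 t (batch 773.3 − LOI 123.0).
Composition: SiO2 56.70%, PbO 18.17%, MgO 25.01%, Al2O3 0.1155%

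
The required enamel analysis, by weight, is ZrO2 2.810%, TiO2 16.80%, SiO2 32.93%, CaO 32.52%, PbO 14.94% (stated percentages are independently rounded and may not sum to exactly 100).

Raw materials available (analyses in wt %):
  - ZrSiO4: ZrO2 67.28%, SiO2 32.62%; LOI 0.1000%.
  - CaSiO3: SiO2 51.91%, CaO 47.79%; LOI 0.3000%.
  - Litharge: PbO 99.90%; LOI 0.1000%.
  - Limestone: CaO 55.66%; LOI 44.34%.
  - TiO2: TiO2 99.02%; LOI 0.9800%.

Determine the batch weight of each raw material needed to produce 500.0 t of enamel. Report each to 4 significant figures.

All internal work keeps full precision through the solve; values along the way are printed with 4-significant-digit rounding at each printed step; every reported number undergoes a single rounding; derived quantities are re-derived in full precision (the totals, LOI, five oxide percentages, yield, glass mass) starting from the weights per 500.0 t of glass as they appear in the problem or the answer.
Oxide-by-oxide targets in 500.0 t enamel:
  ZrO2: 2.810% × 500.0 = 14.05 t
  TiO2: 16.80% × 500.0 = 84.00 t
  SiO2: 32.93% × 500.0 = 164.6 t
  CaO: 32.52% × 500.0 = 162.6 t
  PbO: 14.94% × 500.0 = 74.70 t
Checking each oxide sum working from each reported weight, versus the basis set out (oxide sums agree with the targets once rounding is allowed for):
  ZrO2: 20.88·0.6728 = 14.05 t (target 14.05 t)
  TiO2: 84.83·0.9902 = 84.00 t (target 84.00 t)
  SiO2: 20.88·0.3262 + 304.1·0.5191 = 164.7 t (target 164.6 t)
  CaO: 304.1·0.4779 + 31.06·0.5566 = 162.6 t (target 162.6 t)
  PbO: 74.77·0.9990 = 74.70 t (target 74.70 t)
Auditing the glass mass value: whole batch net of LOI = 500.0 t (oxide target masses add up to 500.0 t; stated basis 500.0 t — a pure rounding effect).
Batch grand total — Σ batch = 515.6 t; LOI removed, Σ of batch·LOI: 15.61 t; yield, glass over the total, = 96.97%.

Batch per 500.0 t enamel:
  ZrSiO4: 20.88 t
  CaSiO3: 304.1 t
  Litharge: 74.77 t
  Limestone: 31.06 t
  TiO2: 84.83 t
Total batch = 515.6 t; LOI loss = 15.61 t; yield = 96.97%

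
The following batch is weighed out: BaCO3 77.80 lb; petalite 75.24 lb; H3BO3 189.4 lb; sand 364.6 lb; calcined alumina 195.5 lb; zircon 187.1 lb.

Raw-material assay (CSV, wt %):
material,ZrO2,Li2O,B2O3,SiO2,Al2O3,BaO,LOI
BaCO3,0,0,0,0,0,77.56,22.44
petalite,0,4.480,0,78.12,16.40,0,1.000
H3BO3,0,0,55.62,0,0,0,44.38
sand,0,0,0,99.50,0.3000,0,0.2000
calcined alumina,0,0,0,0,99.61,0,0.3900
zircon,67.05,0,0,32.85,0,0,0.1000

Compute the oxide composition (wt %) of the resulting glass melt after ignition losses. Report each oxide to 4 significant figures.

Glass mass = 985.7 lb (batch 1090 − LOI 103.9).
Composition: ZrO2 12.73%, Li2O 0.3420%, B2O3 10.69%, SiO2 49.00%, Al2O3 21.12%, BaO 6.122%

Intermediates are shown rounded to four significant digits across the worked steps; each numeric step holds full float precision end to end; each reported result receives exactly one rounding; the derived quantities, which include the totals, ignition loss, six oxide percentages, glass mass, the yield, are recomputed at full precision, as written in the question or the answer, from the weighed amounts at 985.7 lb of glass.
Per-oxide mass from batch:
  ZrO2: 187.1·0.6705 = 125.5 lb
  Li2O: 75.24·0.04480 = 3.371 lb
  B2O3: 189.4·0.5562 = 105.3 lb
  SiO2: 75.24·0.7812 + 364.6·0.9950 + 187.1·0.3285 = 483.0 lb
  Al2O3: 75.24·0.1640 + 364.6·0.003000 + 195.5·0.9961 = 208.2 lb
  BaO: 77.80·0.7756 = 60.34 lb
LOI: 77.80·0.2244 + 75.24·0.01000 + 189.4·0.4438 + 364.6·0.002000 + 195.5·0.003900 + 187.1·0.001000 = 103.9 lb
Glass = total batch minus LOI = 1090 − 103.9 = 985.7 lb (consistent with Σ oxide mass)
wt % = oxide mass / glass mass × 100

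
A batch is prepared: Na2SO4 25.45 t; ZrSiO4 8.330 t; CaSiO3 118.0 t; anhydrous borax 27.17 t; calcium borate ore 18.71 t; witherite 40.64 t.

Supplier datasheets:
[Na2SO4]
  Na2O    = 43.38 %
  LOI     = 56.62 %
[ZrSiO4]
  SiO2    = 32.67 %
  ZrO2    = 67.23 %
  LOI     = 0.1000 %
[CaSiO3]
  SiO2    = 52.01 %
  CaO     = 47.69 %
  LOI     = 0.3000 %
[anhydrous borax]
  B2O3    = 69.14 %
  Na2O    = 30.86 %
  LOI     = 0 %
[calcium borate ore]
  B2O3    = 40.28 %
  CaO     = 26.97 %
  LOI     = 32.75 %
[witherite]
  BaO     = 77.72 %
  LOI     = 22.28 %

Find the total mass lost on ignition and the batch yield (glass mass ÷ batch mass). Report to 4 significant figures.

LOI loss = 29.95 t; glass = 208.3 t; yield = 87.43%

Each numeric step carries full precision through every step — mid-chain values are shown rounded to four significant digits between the steps. Every reported value sees exactly one rounding. The derived quantities are computed in full float precision (LOI, the yield, net glass mass, totals, the six compositions) from the batch weights per 208.3 t of glass as they appear in the problem or the answer.
Loss on ignition, line by line:
  Na2SO4: 25.45 × 0.5662 = 14.41 t
  ZrSiO4: 8.330 × 0.001000 = 0.008330 t
  CaSiO3: 118.0 × 0.003000 = 0.3540 t
  anhydrous borax: 27.17 × 0 = 0 t
  calcium borate ore: 18.71 × 0.3275 = 6.128 t
  witherite: 40.64 × 0.2228 = 9.055 t
Total LOI = 29.95 t
Glass = batch − LOI = 238.3 − 29.95 = 208.3 t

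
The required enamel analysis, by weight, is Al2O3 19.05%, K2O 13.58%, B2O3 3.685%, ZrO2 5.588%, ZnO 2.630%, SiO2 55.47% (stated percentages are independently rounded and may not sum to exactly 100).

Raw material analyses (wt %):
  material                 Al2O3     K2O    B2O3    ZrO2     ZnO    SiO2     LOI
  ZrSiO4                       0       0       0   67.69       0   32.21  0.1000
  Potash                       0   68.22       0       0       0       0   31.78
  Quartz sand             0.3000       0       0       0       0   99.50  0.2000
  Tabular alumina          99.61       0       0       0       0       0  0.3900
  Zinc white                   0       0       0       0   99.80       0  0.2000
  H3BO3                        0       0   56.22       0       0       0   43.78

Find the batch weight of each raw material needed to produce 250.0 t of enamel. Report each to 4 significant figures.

All arithmetic holds exact precision throughout — values along the way are shown, with 4-significant-digit rounding, across the worked steps — a single rounding completes each reported number; all derived quantities are computed starting from the weights for 250.0 t of glass in full float precision (six oxide percentages, yield, net glass mass, ignition loss, the totals) as given in problem or answer.
Oxide mass targets, per 250.0 t enamel:
  Al2O3: 19.05% × 250.0 = 47.62 t
  K2O: 13.58% × 250.0 = 33.95 t
  B2O3: 3.685% × 250.0 = 9.212 t
  ZrO2: 5.588% × 250.0 = 13.97 t
  ZnO: 2.630% × 250.0 = 6.575 t
  SiO2: 55.47% × 250.0 = 138.7 t
Balance tally, oxide-wise, given the weights on record, against the basis in use (oxide sums agree with the targets within answer rounding):
  Al2O3: 132.7·0.003000 + 47.41·0.9961 = 47.62 t (target 47.62 t)
  K2O: 49.77·0.6822 = 33.95 t (target 33.95 t)
  B2O3: 16.39·0.5622 = 9.214 t (target 9.212 t)
  ZrO2: 20.64·0.6769 = 13.97 t (target 13.97 t)
  ZnO: 6.588·0.9980 = 6.575 t (target 6.575 t)
  SiO2: 20.64·0.3221 + 132.7·0.9950 = 138.7 t (target 138.7 t)
Mass balance on the glass: Σ batch − LOI loss = 250.0 t (the Σ of target masses is 250.0 t; stated basis 250.0 t — gaps are rounding artifacts).
Whole-batch sum: Σ batch = 273.5 t; LOI removed, Σ of batch·LOI: 23.48 t; the yield ratio, glass ÷ batch: 91.42%.

Batch per 250.0 t enamel:
  ZrSiO4: 20.64 t
  Potash: 49.77 t
  Quartz sand: 132.7 t
  Tabular alumina: 47.41 t
  Zinc white: 6.588 t
  H3BO3: 16.39 t
Total batch = 273.5 t; LOI loss = 23.48 t; yield = 91.42%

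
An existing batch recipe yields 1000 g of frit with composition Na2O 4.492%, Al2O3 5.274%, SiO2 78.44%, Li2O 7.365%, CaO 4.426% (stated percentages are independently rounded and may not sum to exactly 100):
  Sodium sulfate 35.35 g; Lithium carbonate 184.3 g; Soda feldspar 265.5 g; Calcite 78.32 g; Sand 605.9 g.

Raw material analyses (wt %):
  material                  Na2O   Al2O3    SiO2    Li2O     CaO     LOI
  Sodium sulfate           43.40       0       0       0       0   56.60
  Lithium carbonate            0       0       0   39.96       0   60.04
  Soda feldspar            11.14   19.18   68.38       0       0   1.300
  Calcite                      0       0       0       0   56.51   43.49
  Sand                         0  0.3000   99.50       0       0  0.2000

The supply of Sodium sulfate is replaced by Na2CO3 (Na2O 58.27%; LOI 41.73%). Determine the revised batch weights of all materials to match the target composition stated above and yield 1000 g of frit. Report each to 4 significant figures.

All internal work keeps full float precision at all times. The intermediate values are shown (rounded to 4 significant digits) when written out; each reported figure takes just one rounding — the derived quantities, including yield, totals, net glass mass, the five compositions, LOI, are rebuilt starting from the weights for 1000 g of glass in full float precision, as written in question or answer.
Target masses of each oxide per 1000 g frit:
  Na2O: 4.492% × 1000 = 44.92 g
  Al2O3: 5.274% × 1000 = 52.74 g
  SiO2: 78.44% × 1000 = 784.4 g
  Li2O: 7.365% × 1000 = 73.65 g
  CaO: 4.426% × 1000 = 44.26 g
Balance tally, oxide-wise, per the reported batch figures, relative to the basis at hand (delivered sums recover each target given rounding of the digits):
  Na2O: 26.33·0.5827 + 265.5·0.1114 = 44.92 g (target 44.92 g)
  Al2O3: 265.5·0.1918 + 605.9·0.003000 = 52.74 g (target 52.74 g)
  SiO2: 265.5·0.6838 + 605.9·0.9950 = 784.4 g (target 784.4 g)
  Li2O: 184.3·0.3996 = 73.65 g (target 73.65 g)
  CaO: 78.32·0.5651 = 44.26 g (target 44.26 g)
The glass-mass cross-check: net batch after ignition = 1000 g (summing oxide targets gives 1000 g; against the stated basis, 1000 g — a pure rounding effect).
Whole-batch sum: Σ batch = 1160 g; LOI loss = Σ batch·LOI = 160.4 g; the yield ratio, glass ÷ batch: 86.18%.

Revised batch per 1000 g frit:
  Na2CO3: 26.33 g
  Lithium carbonate: 184.3 g
  Soda feldspar: 265.5 g
  Calcite: 78.32 g
  Sand: 605.9 g
Total batch = 1160 g; LOI loss = 160.4 g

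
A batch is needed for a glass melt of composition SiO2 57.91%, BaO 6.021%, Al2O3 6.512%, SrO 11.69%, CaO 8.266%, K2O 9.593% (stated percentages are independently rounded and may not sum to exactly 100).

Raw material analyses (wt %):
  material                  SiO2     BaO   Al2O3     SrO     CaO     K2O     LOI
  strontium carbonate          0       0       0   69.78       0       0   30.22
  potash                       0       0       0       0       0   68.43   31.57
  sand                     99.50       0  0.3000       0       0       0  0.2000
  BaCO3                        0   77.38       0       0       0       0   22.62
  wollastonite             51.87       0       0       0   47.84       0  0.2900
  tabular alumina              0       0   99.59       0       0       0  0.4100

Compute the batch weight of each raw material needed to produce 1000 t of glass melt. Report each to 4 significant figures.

Each numeric step maintains exact precision throughout — the intermediate values are printed, rounded to 4 significant figures, on the page — a single rounding completes every reported value; all derived quantities, including the totals, net glass mass, LOI, six oxide percentages, yield, are carried using the weight values per 1000 t of glass at exact precision as given in the problem or the answer.
Target masses of each oxide per 1000 t glass melt:
  SiO2: 57.91% × 1000 = 579.1 t
  BaO: 6.021% × 1000 = 60.21 t
  Al2O3: 6.512% × 1000 = 65.12 t
  SrO: 11.69% × 1000 = 116.9 t
  CaO: 8.266% × 1000 = 82.66 t
  K2O: 9.593% × 1000 = 95.93 t
Oxide-by-oxide audit from the weights as reported, under the basis named above (delivered sums recover each target within answer rounding):
  SiO2: 491.9·0.9950 + 172.8·0.5187 = 579.1 t (target 579.1 t)
  BaO: 77.81·0.7738 = 60.21 t (target 60.21 t)
  Al2O3: 491.9·0.003000 + 63.91·0.9959 = 65.12 t (target 65.12 t)
  SrO: 167.5·0.6978 = 116.9 t (target 116.9 t)
  CaO: 172.8·0.4784 = 82.67 t (target 82.66 t)
  K2O: 140.2·0.6843 = 95.94 t (target 95.93 t)
Glass-mass sanity pass: whole batch net of LOI = 999.9 t (targets for the oxides total 999.9 t; versus the stated basis of 1000 t — a pure rounding effect).
Total batch = Σ batch = 1114 t; ignition loss, Σ(batch × LOI) = 114.2 t; yield: glass divided by total = 89.75%.

Batch per 1000 t glass melt:
  strontium carbonate: 167.5 t
  potash: 140.2 t
  sand: 491.9 t
  BaCO3: 77.81 t
  wollastonite: 172.8 t
  tabular alumina: 63.91 t
Total batch = 1114 t; LOI loss = 114.2 t; yield = 89.75%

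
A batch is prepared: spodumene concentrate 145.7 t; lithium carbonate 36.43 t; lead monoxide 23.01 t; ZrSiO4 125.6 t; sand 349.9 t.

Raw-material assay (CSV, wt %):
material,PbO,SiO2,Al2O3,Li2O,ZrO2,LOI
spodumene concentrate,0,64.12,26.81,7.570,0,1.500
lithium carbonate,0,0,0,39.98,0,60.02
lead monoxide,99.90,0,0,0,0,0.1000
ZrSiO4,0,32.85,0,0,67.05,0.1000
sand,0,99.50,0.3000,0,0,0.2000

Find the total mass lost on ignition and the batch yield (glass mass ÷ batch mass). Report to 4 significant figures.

LOI loss = 24.90 t; glass = 655.7 t; yield = 96.34%

All arithmetic keeps exact precision at every stage; mid-chain values appear rounded off to 4 significant digits as written. Each reported result includes exactly one rounding; derived quantities, which include the yield, the five compositions, glass mass, the totals, ignition loss, are recomputed at exact precision, as written in either problem or answer, from the weighed amounts for 655.7 t of glass.
Ignition loss by material:
  spodumene concentrate: 145.7 × 0.01500 = 2.185 t
  lithium carbonate: 36.43 × 0.6002 = 21.87 t
  lead monoxide: 23.01 × 0.001000 = 0.02301 t
  ZrSiO4: 125.6 × 0.001000 = 0.1256 t
  sand: 349.9 × 0.002000 = 0.6998 t
Total LOI = 24.90 t
Glass = batch − LOI = 680.6 − 24.90 = 655.7 t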